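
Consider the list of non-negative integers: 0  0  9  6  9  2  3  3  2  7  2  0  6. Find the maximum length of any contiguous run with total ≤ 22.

7

→ 0: sum 0, len 1
→ 0: sum 0, len 2
→ 9: sum 9, len 3
→ 6: sum 15, len 4
→ 9 (dropped 0, 0, 9): sum 15, len 2
→ 2: sum 17, len 3
→ 3: sum 20, len 4
→ 3 (dropped 6): sum 17, len 4
→ 2: sum 19, len 5
→ 7 (dropped 9): sum 17, len 5
→ 2: sum 19, len 6
→ 0: sum 19, len 7
→ 6 (dropped 2, 3): sum 20, len 6
Longest length seen: 7.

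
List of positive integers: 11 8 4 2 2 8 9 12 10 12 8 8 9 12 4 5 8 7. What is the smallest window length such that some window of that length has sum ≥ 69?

add 11: running sum 11 < 69
add 8: running sum 19 < 69
add 4: running sum 23 < 69
add 2: running sum 25 < 69
add 2: running sum 27 < 69
add 8: running sum 35 < 69
add 9: running sum 44 < 69
add 12: running sum 56 < 69
add 10: running sum 66 < 69
end 9: [11, 8, 4, 2, 2, 8, 9, 12, 10, 12] sum 78, len 10
end 10: [8, 4, 2, 2, 8, 9, 12, 10, 12, 8] sum 75, len 10
end 11: [2, 8, 9, 12, 10, 12, 8, 8] sum 69, len 8
end 12: [8, 9, 12, 10, 12, 8, 8, 9] sum 76, len 8
end 13: [12, 10, 12, 8, 8, 9, 12] sum 71, len 7
end 14: [12, 10, 12, 8, 8, 9, 12, 4] sum 75, len 8
end 15: [12, 10, 12, 8, 8, 9, 12, 4, 5] sum 80, len 9
end 16: [10, 12, 8, 8, 9, 12, 4, 5, 8] sum 76, len 9
end 17: [12, 8, 8, 9, 12, 4, 5, 8, 7] sum 73, len 9
Shortest qualifying length: 7.

7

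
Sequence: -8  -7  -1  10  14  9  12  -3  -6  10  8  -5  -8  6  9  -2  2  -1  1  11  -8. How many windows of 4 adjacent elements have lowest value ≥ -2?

6

(-8, -7, -1, 10) → min -8
(-7, -1, 10, 14) → min -7
(-1, 10, 14, 9) → min -1  ≥ -2 ✓
(10, 14, 9, 12) → min 9  ≥ -2 ✓
(14, 9, 12, -3) → min -3
(9, 12, -3, -6) → min -6
(12, -3, -6, 10) → min -6
(-3, -6, 10, 8) → min -6
(-6, 10, 8, -5) → min -6
(10, 8, -5, -8) → min -8
(8, -5, -8, 6) → min -8
(-5, -8, 6, 9) → min -8
(-8, 6, 9, -2) → min -8
(6, 9, -2, 2) → min -2  ≥ -2 ✓
(9, -2, 2, -1) → min -2  ≥ -2 ✓
(-2, 2, -1, 1) → min -2  ≥ -2 ✓
(2, -1, 1, 11) → min -1  ≥ -2 ✓
(-1, 1, 11, -8) → min -8
6 windows satisfy the condition.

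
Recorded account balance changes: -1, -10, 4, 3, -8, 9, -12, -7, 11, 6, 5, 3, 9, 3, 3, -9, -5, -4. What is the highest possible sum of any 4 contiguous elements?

25

[-1, -10, 4, 3] → sum -4
[-10, 4, 3, -8] → sum -11
[4, 3, -8, 9] → sum 8
[3, -8, 9, -12] → sum -8
[-8, 9, -12, -7] → sum -18
[9, -12, -7, 11] → sum 1
[-12, -7, 11, 6] → sum -2
[-7, 11, 6, 5] → sum 15
[11, 6, 5, 3] → sum 25
[6, 5, 3, 9] → sum 23
[5, 3, 9, 3] → sum 20
[3, 9, 3, 3] → sum 18
[9, 3, 3, -9] → sum 6
[3, 3, -9, -5] → sum -8
[3, -9, -5, -4] → sum -15
Highest of these is 25.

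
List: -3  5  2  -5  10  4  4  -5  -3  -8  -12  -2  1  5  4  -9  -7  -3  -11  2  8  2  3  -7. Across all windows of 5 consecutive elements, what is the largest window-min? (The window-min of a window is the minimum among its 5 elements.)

Each size-5 window and its min:
[-3, 5, 2, -5, 10] → min -5
[5, 2, -5, 10, 4] → min -5
[2, -5, 10, 4, 4] → min -5
[-5, 10, 4, 4, -5] → min -5
[10, 4, 4, -5, -3] → min -5
[4, 4, -5, -3, -8] → min -8
[4, -5, -3, -8, -12] → min -12
[-5, -3, -8, -12, -2] → min -12
[-3, -8, -12, -2, 1] → min -12
[-8, -12, -2, 1, 5] → min -12
[-12, -2, 1, 5, 4] → min -12
[-2, 1, 5, 4, -9] → min -9
[1, 5, 4, -9, -7] → min -9
[5, 4, -9, -7, -3] → min -9
[4, -9, -7, -3, -11] → min -11
[-9, -7, -3, -11, 2] → min -11
[-7, -3, -11, 2, 8] → min -11
[-3, -11, 2, 8, 2] → min -11
[-11, 2, 8, 2, 3] → min -11
[2, 8, 2, 3, -7] → min -7
Largest of these is -5.

-5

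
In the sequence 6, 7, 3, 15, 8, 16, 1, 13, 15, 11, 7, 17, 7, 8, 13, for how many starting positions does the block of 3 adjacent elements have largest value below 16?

(6, 7, 3) → max 7  < 16 ✓
(7, 3, 15) → max 15  < 16 ✓
(3, 15, 8) → max 15  < 16 ✓
(15, 8, 16) → max 16
(8, 16, 1) → max 16
(16, 1, 13) → max 16
(1, 13, 15) → max 15  < 16 ✓
(13, 15, 11) → max 15  < 16 ✓
(15, 11, 7) → max 15  < 16 ✓
(11, 7, 17) → max 17
(7, 17, 7) → max 17
(17, 7, 8) → max 17
(7, 8, 13) → max 13  < 16 ✓
7 windows satisfy the condition.

7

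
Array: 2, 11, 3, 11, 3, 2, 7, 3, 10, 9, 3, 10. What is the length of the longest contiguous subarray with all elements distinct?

add 2: [2] len 1
add 11: [2, 11] len 2
add 3: [2, 11, 3] len 3
add 11 (repeat 11, move left end past it): [3, 11] len 2
add 3 (repeat 3, move left end past it): [11, 3] len 2
add 2: [11, 3, 2] len 3
add 7: [11, 3, 2, 7] len 4
add 3 (repeat 3, move left end past it): [2, 7, 3] len 3
add 10: [2, 7, 3, 10] len 4
add 9: [2, 7, 3, 10, 9] len 5
add 3 (repeat 3, move left end past it): [10, 9, 3] len 3
add 10 (repeat 10, move left end past it): [9, 3, 10] len 3
Longest all-distinct length: 5.

5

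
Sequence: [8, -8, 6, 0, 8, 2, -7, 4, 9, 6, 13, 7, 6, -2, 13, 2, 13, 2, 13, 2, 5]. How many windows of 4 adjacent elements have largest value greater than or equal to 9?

13

8 -8 6 0 → max 8
-8 6 0 8 → max 8
6 0 8 2 → max 8
0 8 2 -7 → max 8
8 2 -7 4 → max 8
2 -7 4 9 → max 9  ≥ 9 ✓
-7 4 9 6 → max 9  ≥ 9 ✓
4 9 6 13 → max 13  ≥ 9 ✓
9 6 13 7 → max 13  ≥ 9 ✓
6 13 7 6 → max 13  ≥ 9 ✓
13 7 6 -2 → max 13  ≥ 9 ✓
7 6 -2 13 → max 13  ≥ 9 ✓
6 -2 13 2 → max 13  ≥ 9 ✓
-2 13 2 13 → max 13  ≥ 9 ✓
13 2 13 2 → max 13  ≥ 9 ✓
2 13 2 13 → max 13  ≥ 9 ✓
13 2 13 2 → max 13  ≥ 9 ✓
2 13 2 5 → max 13  ≥ 9 ✓
13 windows satisfy the condition.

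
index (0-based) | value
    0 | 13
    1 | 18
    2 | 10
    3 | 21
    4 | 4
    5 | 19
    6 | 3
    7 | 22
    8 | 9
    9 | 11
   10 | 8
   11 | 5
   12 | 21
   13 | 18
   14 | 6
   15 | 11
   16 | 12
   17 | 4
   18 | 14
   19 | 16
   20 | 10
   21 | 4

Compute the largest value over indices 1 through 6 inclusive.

Elements at indices 1..6: 18, 10, 21, 4, 19, 3
max(18, 10, 21, 4, 19, 3) = 21

21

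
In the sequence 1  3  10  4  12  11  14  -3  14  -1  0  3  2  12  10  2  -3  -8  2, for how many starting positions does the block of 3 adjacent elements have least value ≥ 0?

9

[1, 3, 10] → min 1  ≥ 0 ✓
[3, 10, 4] → min 3  ≥ 0 ✓
[10, 4, 12] → min 4  ≥ 0 ✓
[4, 12, 11] → min 4  ≥ 0 ✓
[12, 11, 14] → min 11  ≥ 0 ✓
[11, 14, -3] → min -3
[14, -3, 14] → min -3
[-3, 14, -1] → min -3
[14, -1, 0] → min -1
[-1, 0, 3] → min -1
[0, 3, 2] → min 0  ≥ 0 ✓
[3, 2, 12] → min 2  ≥ 0 ✓
[2, 12, 10] → min 2  ≥ 0 ✓
[12, 10, 2] → min 2  ≥ 0 ✓
[10, 2, -3] → min -3
[2, -3, -8] → min -8
[-3, -8, 2] → min -8
9 windows satisfy the condition.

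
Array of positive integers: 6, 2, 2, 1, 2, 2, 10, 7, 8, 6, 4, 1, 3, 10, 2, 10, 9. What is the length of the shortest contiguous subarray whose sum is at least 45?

8

Extend right; whenever the sum reaches 45, record the length and shrink from the left:
add 6: running sum 6 < 45
add 2: running sum 8 < 45
add 2: running sum 10 < 45
add 1: running sum 11 < 45
add 2: running sum 13 < 45
add 2: running sum 15 < 45
add 10: running sum 25 < 45
add 7: running sum 32 < 45
add 8: running sum 40 < 45
add 6: shortest ending here [6, 2, 2, 1, 2, 2, 10, 7, 8, 6] sum 46, len 10
add 4: shortest ending here [6, 2, 2, 1, 2, 2, 10, 7, 8, 6, 4] sum 50, len 11
add 1: shortest ending here [2, 2, 1, 2, 2, 10, 7, 8, 6, 4, 1] sum 45, len 11
add 3: shortest ending here [2, 1, 2, 2, 10, 7, 8, 6, 4, 1, 3] sum 46, len 11
add 10: shortest ending here [10, 7, 8, 6, 4, 1, 3, 10] sum 49, len 8
add 2: shortest ending here [10, 7, 8, 6, 4, 1, 3, 10, 2] sum 51, len 9
add 10: shortest ending here [7, 8, 6, 4, 1, 3, 10, 2, 10] sum 51, len 9
add 9: shortest ending here [6, 4, 1, 3, 10, 2, 10, 9] sum 45, len 8
Shortest qualifying length: 8.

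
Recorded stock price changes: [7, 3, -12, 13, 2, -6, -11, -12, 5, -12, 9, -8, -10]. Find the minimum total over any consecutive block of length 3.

-29

7 3 -12 → sum -2
3 -12 13 → sum 4
-12 13 2 → sum 3
13 2 -6 → sum 9
2 -6 -11 → sum -15
-6 -11 -12 → sum -29
-11 -12 5 → sum -18
-12 5 -12 → sum -19
5 -12 9 → sum 2
-12 9 -8 → sum -11
9 -8 -10 → sum -9
Minimum of these is -29.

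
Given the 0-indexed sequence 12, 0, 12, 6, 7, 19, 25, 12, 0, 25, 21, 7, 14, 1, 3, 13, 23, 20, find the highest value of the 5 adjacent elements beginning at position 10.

Elements at indices 10..14: 21, 7, 14, 1, 3
max(21, 7, 14, 1, 3) = 21

21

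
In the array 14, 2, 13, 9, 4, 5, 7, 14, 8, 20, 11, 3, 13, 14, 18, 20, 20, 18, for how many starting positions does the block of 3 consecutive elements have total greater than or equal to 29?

10

14 2 13 → sum 29  ≥ 29 ✓
2 13 9 → sum 24
13 9 4 → sum 26
9 4 5 → sum 18
4 5 7 → sum 16
5 7 14 → sum 26
7 14 8 → sum 29  ≥ 29 ✓
14 8 20 → sum 42  ≥ 29 ✓
8 20 11 → sum 39  ≥ 29 ✓
20 11 3 → sum 34  ≥ 29 ✓
11 3 13 → sum 27
3 13 14 → sum 30  ≥ 29 ✓
13 14 18 → sum 45  ≥ 29 ✓
14 18 20 → sum 52  ≥ 29 ✓
18 20 20 → sum 58  ≥ 29 ✓
20 20 18 → sum 58  ≥ 29 ✓
10 windows satisfy the condition.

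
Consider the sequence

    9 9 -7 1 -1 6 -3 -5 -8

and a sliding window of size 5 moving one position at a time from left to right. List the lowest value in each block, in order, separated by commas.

Sliding a size-5 window across the 9 values:
(9, 9, -7, 1, -1) → min -7
(9, -7, 1, -1, 6) → min -7
(-7, 1, -1, 6, -3) → min -7
(1, -1, 6, -3, -5) → min -5
(-1, 6, -3, -5, -8) → min -8

-7, -7, -7, -5, -8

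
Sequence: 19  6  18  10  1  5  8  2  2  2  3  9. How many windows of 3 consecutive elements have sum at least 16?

[19, 6, 18] → sum 43  ≥ 16 ✓
[6, 18, 10] → sum 34  ≥ 16 ✓
[18, 10, 1] → sum 29  ≥ 16 ✓
[10, 1, 5] → sum 16  ≥ 16 ✓
[1, 5, 8] → sum 14
[5, 8, 2] → sum 15
[8, 2, 2] → sum 12
[2, 2, 2] → sum 6
[2, 2, 3] → sum 7
[2, 3, 9] → sum 14
4 windows satisfy the condition.

4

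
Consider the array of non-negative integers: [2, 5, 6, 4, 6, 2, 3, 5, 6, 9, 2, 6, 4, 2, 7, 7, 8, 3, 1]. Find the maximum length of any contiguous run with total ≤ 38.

add 2: [2] sum 2, len 1
add 5: [2, 5] sum 7, len 2
add 6: [2, 5, 6] sum 13, len 3
add 4: [2, 5, 6, 4] sum 17, len 4
add 6: [2, 5, 6, 4, 6] sum 23, len 5
add 2: [2, 5, 6, 4, 6, 2] sum 25, len 6
add 3: [2, 5, 6, 4, 6, 2, 3] sum 28, len 7
add 5: [2, 5, 6, 4, 6, 2, 3, 5] sum 33, len 8
add 6: [5, 6, 4, 6, 2, 3, 5, 6] sum 37, len 8
add 9: [4, 6, 2, 3, 5, 6, 9] sum 35, len 7
add 2: [4, 6, 2, 3, 5, 6, 9, 2] sum 37, len 8
add 6: [2, 3, 5, 6, 9, 2, 6] sum 33, len 7
add 4: [2, 3, 5, 6, 9, 2, 6, 4] sum 37, len 8
add 2: [3, 5, 6, 9, 2, 6, 4, 2] sum 37, len 8
add 7: [6, 9, 2, 6, 4, 2, 7] sum 36, len 7
add 7: [9, 2, 6, 4, 2, 7, 7] sum 37, len 7
add 8: [2, 6, 4, 2, 7, 7, 8] sum 36, len 7
add 3: [6, 4, 2, 7, 7, 8, 3] sum 37, len 7
add 1: [6, 4, 2, 7, 7, 8, 3, 1] sum 38, len 8
Longest length seen: 8.

8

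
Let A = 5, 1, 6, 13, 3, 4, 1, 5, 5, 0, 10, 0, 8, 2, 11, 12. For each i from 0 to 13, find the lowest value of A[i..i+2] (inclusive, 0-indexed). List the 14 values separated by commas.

1, 1, 3, 3, 1, 1, 1, 0, 0, 0, 0, 0, 2, 2

[5, 1, 6] → min 1
[1, 6, 13] → min 1
[6, 13, 3] → min 3
[13, 3, 4] → min 3
[3, 4, 1] → min 1
[4, 1, 5] → min 1
[1, 5, 5] → min 1
[5, 5, 0] → min 0
[5, 0, 10] → min 0
[0, 10, 0] → min 0
[10, 0, 8] → min 0
[0, 8, 2] → min 0
[8, 2, 11] → min 2
[2, 11, 12] → min 2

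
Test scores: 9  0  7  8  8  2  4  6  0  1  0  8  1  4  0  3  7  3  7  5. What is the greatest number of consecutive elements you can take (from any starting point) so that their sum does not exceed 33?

→ 9: sum 9, len 1
→ 0: sum 9, len 2
→ 7: sum 16, len 3
→ 8: sum 24, len 4
→ 8: sum 32, len 5
→ 2 (dropped 9): sum 25, len 5
→ 4: sum 29, len 6
→ 6 (dropped 0, 7): sum 28, len 5
→ 0: sum 28, len 6
→ 1: sum 29, len 7
→ 0: sum 29, len 8
→ 8 (dropped 8): sum 29, len 8
→ 1: sum 30, len 9
→ 4 (dropped 8): sum 26, len 9
→ 0: sum 26, len 10
→ 3: sum 29, len 11
→ 7 (dropped 2, 4): sum 30, len 10
→ 3: sum 33, len 11
→ 7 (dropped 6, 0, 1): sum 33, len 9
→ 5 (dropped 0, 8): sum 30, len 8
Longest length seen: 11.

11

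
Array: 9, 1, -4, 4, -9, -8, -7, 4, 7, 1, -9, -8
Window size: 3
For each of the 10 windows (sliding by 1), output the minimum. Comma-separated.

-4, -4, -9, -9, -9, -8, -7, 1, -9, -9

[9, 1, -4] → min -4
[1, -4, 4] → min -4
[-4, 4, -9] → min -9
[4, -9, -8] → min -9
[-9, -8, -7] → min -9
[-8, -7, 4] → min -8
[-7, 4, 7] → min -7
[4, 7, 1] → min 1
[7, 1, -9] → min -9
[1, -9, -8] → min -9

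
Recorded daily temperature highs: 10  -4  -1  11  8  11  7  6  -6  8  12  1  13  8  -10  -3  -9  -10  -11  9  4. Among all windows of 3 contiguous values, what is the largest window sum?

30

Each size-3 window and its sum:
(10, -4, -1) → sum 5
(-4, -1, 11) → sum 6
(-1, 11, 8) → sum 18
(11, 8, 11) → sum 30
(8, 11, 7) → sum 26
(11, 7, 6) → sum 24
(7, 6, -6) → sum 7
(6, -6, 8) → sum 8
(-6, 8, 12) → sum 14
(8, 12, 1) → sum 21
(12, 1, 13) → sum 26
(1, 13, 8) → sum 22
(13, 8, -10) → sum 11
(8, -10, -3) → sum -5
(-10, -3, -9) → sum -22
(-3, -9, -10) → sum -22
(-9, -10, -11) → sum -30
(-10, -11, 9) → sum -12
(-11, 9, 4) → sum 2
Largest of these is 30.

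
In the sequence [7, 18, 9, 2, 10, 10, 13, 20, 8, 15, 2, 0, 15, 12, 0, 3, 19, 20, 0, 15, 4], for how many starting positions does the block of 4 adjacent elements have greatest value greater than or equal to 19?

9

7 18 9 2 → max 18
18 9 2 10 → max 18
9 2 10 10 → max 10
2 10 10 13 → max 13
10 10 13 20 → max 20  ≥ 19 ✓
10 13 20 8 → max 20  ≥ 19 ✓
13 20 8 15 → max 20  ≥ 19 ✓
20 8 15 2 → max 20  ≥ 19 ✓
8 15 2 0 → max 15
15 2 0 15 → max 15
2 0 15 12 → max 15
0 15 12 0 → max 15
15 12 0 3 → max 15
12 0 3 19 → max 19  ≥ 19 ✓
0 3 19 20 → max 20  ≥ 19 ✓
3 19 20 0 → max 20  ≥ 19 ✓
19 20 0 15 → max 20  ≥ 19 ✓
20 0 15 4 → max 20  ≥ 19 ✓
9 windows satisfy the condition.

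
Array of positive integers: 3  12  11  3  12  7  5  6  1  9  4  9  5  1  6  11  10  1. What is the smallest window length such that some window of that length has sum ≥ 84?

add 3: running sum 3 < 84
add 12: running sum 15 < 84
add 11: running sum 26 < 84
add 3: running sum 29 < 84
add 12: running sum 41 < 84
add 7: running sum 48 < 84
add 5: running sum 53 < 84
add 6: running sum 59 < 84
add 1: running sum 60 < 84
add 9: running sum 69 < 84
add 4: running sum 73 < 84
add 9: running sum 82 < 84
end 12: [12, 11, 3, 12, 7, 5, 6, 1, 9, 4, 9, 5] sum 84, len 12
end 13: [12, 11, 3, 12, 7, 5, 6, 1, 9, 4, 9, 5, 1] sum 85, len 13
end 14: [12, 11, 3, 12, 7, 5, 6, 1, 9, 4, 9, 5, 1, 6] sum 91, len 14
end 15: [11, 3, 12, 7, 5, 6, 1, 9, 4, 9, 5, 1, 6, 11] sum 90, len 14
end 16: [12, 7, 5, 6, 1, 9, 4, 9, 5, 1, 6, 11, 10] sum 86, len 13
end 17: [12, 7, 5, 6, 1, 9, 4, 9, 5, 1, 6, 11, 10, 1] sum 87, len 14
Shortest qualifying length: 12.

12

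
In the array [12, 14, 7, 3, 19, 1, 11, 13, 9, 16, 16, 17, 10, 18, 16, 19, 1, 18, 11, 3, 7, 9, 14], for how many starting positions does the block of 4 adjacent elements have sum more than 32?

18

(12, 14, 7, 3) → sum 36  > 32 ✓
(14, 7, 3, 19) → sum 43  > 32 ✓
(7, 3, 19, 1) → sum 30
(3, 19, 1, 11) → sum 34  > 32 ✓
(19, 1, 11, 13) → sum 44  > 32 ✓
(1, 11, 13, 9) → sum 34  > 32 ✓
(11, 13, 9, 16) → sum 49  > 32 ✓
(13, 9, 16, 16) → sum 54  > 32 ✓
(9, 16, 16, 17) → sum 58  > 32 ✓
(16, 16, 17, 10) → sum 59  > 32 ✓
(16, 17, 10, 18) → sum 61  > 32 ✓
(17, 10, 18, 16) → sum 61  > 32 ✓
(10, 18, 16, 19) → sum 63  > 32 ✓
(18, 16, 19, 1) → sum 54  > 32 ✓
(16, 19, 1, 18) → sum 54  > 32 ✓
(19, 1, 18, 11) → sum 49  > 32 ✓
(1, 18, 11, 3) → sum 33  > 32 ✓
(18, 11, 3, 7) → sum 39  > 32 ✓
(11, 3, 7, 9) → sum 30
(3, 7, 9, 14) → sum 33  > 32 ✓
18 windows satisfy the condition.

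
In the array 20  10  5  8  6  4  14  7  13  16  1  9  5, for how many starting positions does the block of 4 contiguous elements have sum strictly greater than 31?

[20, 10, 5, 8] → sum 43  > 31 ✓
[10, 5, 8, 6] → sum 29
[5, 8, 6, 4] → sum 23
[8, 6, 4, 14] → sum 32  > 31 ✓
[6, 4, 14, 7] → sum 31
[4, 14, 7, 13] → sum 38  > 31 ✓
[14, 7, 13, 16] → sum 50  > 31 ✓
[7, 13, 16, 1] → sum 37  > 31 ✓
[13, 16, 1, 9] → sum 39  > 31 ✓
[16, 1, 9, 5] → sum 31
6 windows satisfy the condition.

6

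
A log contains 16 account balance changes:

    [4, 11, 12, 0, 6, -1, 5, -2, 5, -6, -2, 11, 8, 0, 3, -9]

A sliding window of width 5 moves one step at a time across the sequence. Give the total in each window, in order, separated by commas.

[4, 11, 12, 0, 6] → sum 33
[11, 12, 0, 6, -1] → sum 28
[12, 0, 6, -1, 5] → sum 22
[0, 6, -1, 5, -2] → sum 8
[6, -1, 5, -2, 5] → sum 13
[-1, 5, -2, 5, -6] → sum 1
[5, -2, 5, -6, -2] → sum 0
[-2, 5, -6, -2, 11] → sum 6
[5, -6, -2, 11, 8] → sum 16
[-6, -2, 11, 8, 0] → sum 11
[-2, 11, 8, 0, 3] → sum 20
[11, 8, 0, 3, -9] → sum 13

33, 28, 22, 8, 13, 1, 0, 6, 16, 11, 20, 13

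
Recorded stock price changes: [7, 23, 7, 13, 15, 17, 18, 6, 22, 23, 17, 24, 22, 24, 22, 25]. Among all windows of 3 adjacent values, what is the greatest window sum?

7 23 7 → sum 37
23 7 13 → sum 43
7 13 15 → sum 35
13 15 17 → sum 45
15 17 18 → sum 50
17 18 6 → sum 41
18 6 22 → sum 46
6 22 23 → sum 51
22 23 17 → sum 62
23 17 24 → sum 64
17 24 22 → sum 63
24 22 24 → sum 70
22 24 22 → sum 68
24 22 25 → sum 71
Greatest of these is 71.

71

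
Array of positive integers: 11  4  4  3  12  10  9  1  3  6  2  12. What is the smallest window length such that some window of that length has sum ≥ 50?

add 11: running sum 11 < 50
add 4: running sum 15 < 50
add 4: running sum 19 < 50
add 3: running sum 22 < 50
add 12: running sum 34 < 50
add 10: running sum 44 < 50
add 9: shortest ending here [11, 4, 4, 3, 12, 10, 9] sum 53, len 7
add 1: shortest ending here [11, 4, 4, 3, 12, 10, 9, 1] sum 54, len 8
add 3: shortest ending here [11, 4, 4, 3, 12, 10, 9, 1, 3] sum 57, len 9
add 6: shortest ending here [4, 4, 3, 12, 10, 9, 1, 3, 6] sum 52, len 9
add 2: shortest ending here [4, 3, 12, 10, 9, 1, 3, 6, 2] sum 50, len 9
add 12: shortest ending here [12, 10, 9, 1, 3, 6, 2, 12] sum 55, len 8
Shortest qualifying length: 7.

7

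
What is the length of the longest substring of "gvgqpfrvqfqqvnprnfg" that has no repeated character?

[g] len 1
[g, v] len 2
[v, g] len 2
[v, g, q] len 3
[v, g, q, p] len 4
[v, g, q, p, f] len 5
[v, g, q, p, f, r] len 6
[g, q, p, f, r, v] len 6
[p, f, r, v, q] len 5
[r, v, q, f] len 4
[f, q] len 2
[q] len 1
[q, v] len 2
[q, v, n] len 3
[q, v, n, p] len 4
[q, v, n, p, r] len 5
[p, r, n] len 3
[p, r, n, f] len 4
[p, r, n, f, g] len 5
Longest all-distinct length: 6.

6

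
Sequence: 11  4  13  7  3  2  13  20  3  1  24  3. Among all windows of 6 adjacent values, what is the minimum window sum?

40

(11, 4, 13, 7, 3, 2) → sum 40
(4, 13, 7, 3, 2, 13) → sum 42
(13, 7, 3, 2, 13, 20) → sum 58
(7, 3, 2, 13, 20, 3) → sum 48
(3, 2, 13, 20, 3, 1) → sum 42
(2, 13, 20, 3, 1, 24) → sum 63
(13, 20, 3, 1, 24, 3) → sum 64
Minimum of these is 40.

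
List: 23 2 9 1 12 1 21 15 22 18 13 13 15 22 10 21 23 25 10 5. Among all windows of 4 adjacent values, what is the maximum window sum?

Each size-4 window and its sum:
23 2 9 1 → sum 35
2 9 1 12 → sum 24
9 1 12 1 → sum 23
1 12 1 21 → sum 35
12 1 21 15 → sum 49
1 21 15 22 → sum 59
21 15 22 18 → sum 76
15 22 18 13 → sum 68
22 18 13 13 → sum 66
18 13 13 15 → sum 59
13 13 15 22 → sum 63
13 15 22 10 → sum 60
15 22 10 21 → sum 68
22 10 21 23 → sum 76
10 21 23 25 → sum 79
21 23 25 10 → sum 79
23 25 10 5 → sum 63
Maximum of these is 79.

79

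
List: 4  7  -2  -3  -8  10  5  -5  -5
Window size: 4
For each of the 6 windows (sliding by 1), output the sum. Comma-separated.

6, -6, -3, 4, 2, 5

[4, 7, -2, -3] → sum 6
[7, -2, -3, -8] → sum -6
[-2, -3, -8, 10] → sum -3
[-3, -8, 10, 5] → sum 4
[-8, 10, 5, -5] → sum 2
[10, 5, -5, -5] → sum 5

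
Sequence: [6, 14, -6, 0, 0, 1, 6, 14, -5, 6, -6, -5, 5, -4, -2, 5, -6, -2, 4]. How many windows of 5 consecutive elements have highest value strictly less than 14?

8

6 14 -6 0 0 → max 14
14 -6 0 0 1 → max 14
-6 0 0 1 6 → max 6  < 14 ✓
0 0 1 6 14 → max 14
0 1 6 14 -5 → max 14
1 6 14 -5 6 → max 14
6 14 -5 6 -6 → max 14
14 -5 6 -6 -5 → max 14
-5 6 -6 -5 5 → max 6  < 14 ✓
6 -6 -5 5 -4 → max 6  < 14 ✓
-6 -5 5 -4 -2 → max 5  < 14 ✓
-5 5 -4 -2 5 → max 5  < 14 ✓
5 -4 -2 5 -6 → max 5  < 14 ✓
-4 -2 5 -6 -2 → max 5  < 14 ✓
-2 5 -6 -2 4 → max 5  < 14 ✓
8 windows satisfy the condition.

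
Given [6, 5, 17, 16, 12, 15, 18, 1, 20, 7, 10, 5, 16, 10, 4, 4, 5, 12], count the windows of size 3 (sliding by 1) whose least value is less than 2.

3

[6, 5, 17] → min 5
[5, 17, 16] → min 5
[17, 16, 12] → min 12
[16, 12, 15] → min 12
[12, 15, 18] → min 12
[15, 18, 1] → min 1  < 2 ✓
[18, 1, 20] → min 1  < 2 ✓
[1, 20, 7] → min 1  < 2 ✓
[20, 7, 10] → min 7
[7, 10, 5] → min 5
[10, 5, 16] → min 5
[5, 16, 10] → min 5
[16, 10, 4] → min 4
[10, 4, 4] → min 4
[4, 4, 5] → min 4
[4, 5, 12] → min 4
3 windows satisfy the condition.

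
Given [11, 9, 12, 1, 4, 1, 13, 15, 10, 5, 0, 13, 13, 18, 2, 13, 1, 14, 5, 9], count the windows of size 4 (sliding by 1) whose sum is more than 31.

9

11 9 12 1 → sum 33  > 31 ✓
9 12 1 4 → sum 26
12 1 4 1 → sum 18
1 4 1 13 → sum 19
4 1 13 15 → sum 33  > 31 ✓
1 13 15 10 → sum 39  > 31 ✓
13 15 10 5 → sum 43  > 31 ✓
15 10 5 0 → sum 30
10 5 0 13 → sum 28
5 0 13 13 → sum 31
0 13 13 18 → sum 44  > 31 ✓
13 13 18 2 → sum 46  > 31 ✓
13 18 2 13 → sum 46  > 31 ✓
18 2 13 1 → sum 34  > 31 ✓
2 13 1 14 → sum 30
13 1 14 5 → sum 33  > 31 ✓
1 14 5 9 → sum 29
9 windows satisfy the condition.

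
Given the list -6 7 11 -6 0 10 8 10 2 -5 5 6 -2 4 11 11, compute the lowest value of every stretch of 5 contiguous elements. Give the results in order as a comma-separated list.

-6 7 11 -6 0 → min -6
7 11 -6 0 10 → min -6
11 -6 0 10 8 → min -6
-6 0 10 8 10 → min -6
0 10 8 10 2 → min 0
10 8 10 2 -5 → min -5
8 10 2 -5 5 → min -5
10 2 -5 5 6 → min -5
2 -5 5 6 -2 → min -5
-5 5 6 -2 4 → min -5
5 6 -2 4 11 → min -2
6 -2 4 11 11 → min -2

-6, -6, -6, -6, 0, -5, -5, -5, -5, -5, -2, -2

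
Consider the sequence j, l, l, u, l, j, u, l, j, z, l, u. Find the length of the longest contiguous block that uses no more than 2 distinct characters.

Extend right; when distinct count exceeds 2, shrink from the left:
add j: window [j] (1 distinct), len 1
add l: window [j, l] (2 distinct), len 2
add l: window [j, l, l] (2 distinct), len 3
add u: window [l, l, u] (2 distinct), len 3
add l: window [l, l, u, l] (2 distinct), len 4
add j: window [l, j] (2 distinct), len 2
add u: window [j, u] (2 distinct), len 2
add l: window [u, l] (2 distinct), len 2
add j: window [l, j] (2 distinct), len 2
add z: window [j, z] (2 distinct), len 2
add l: window [z, l] (2 distinct), len 2
add u: window [l, u] (2 distinct), len 2
Longest length with ≤2 distinct: 4.

4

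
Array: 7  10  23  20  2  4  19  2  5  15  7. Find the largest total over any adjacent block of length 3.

53

[7, 10, 23] → sum 40
[10, 23, 20] → sum 53
[23, 20, 2] → sum 45
[20, 2, 4] → sum 26
[2, 4, 19] → sum 25
[4, 19, 2] → sum 25
[19, 2, 5] → sum 26
[2, 5, 15] → sum 22
[5, 15, 7] → sum 27
Largest of these is 53.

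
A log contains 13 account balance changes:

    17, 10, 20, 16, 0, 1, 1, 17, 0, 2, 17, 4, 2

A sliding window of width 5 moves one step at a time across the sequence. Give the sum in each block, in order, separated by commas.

[17, 10, 20, 16, 0] → sum 63
[10, 20, 16, 0, 1] → sum 47
[20, 16, 0, 1, 1] → sum 38
[16, 0, 1, 1, 17] → sum 35
[0, 1, 1, 17, 0] → sum 19
[1, 1, 17, 0, 2] → sum 21
[1, 17, 0, 2, 17] → sum 37
[17, 0, 2, 17, 4] → sum 40
[0, 2, 17, 4, 2] → sum 25

63, 47, 38, 35, 19, 21, 37, 40, 25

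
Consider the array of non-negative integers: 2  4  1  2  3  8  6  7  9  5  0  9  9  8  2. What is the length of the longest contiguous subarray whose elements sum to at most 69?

[2] sum 2 len 1
[2, 4] sum 6 len 2
[2, 4, 1] sum 7 len 3
[2, 4, 1, 2] sum 9 len 4
[2, 4, 1, 2, 3] sum 12 len 5
[2, 4, 1, 2, 3, 8] sum 20 len 6
[2, 4, 1, 2, 3, 8, 6] sum 26 len 7
[2, 4, 1, 2, 3, 8, 6, 7] sum 33 len 8
[2, 4, 1, 2, 3, 8, 6, 7, 9] sum 42 len 9
[2, 4, 1, 2, 3, 8, 6, 7, 9, 5] sum 47 len 10
[2, 4, 1, 2, 3, 8, 6, 7, 9, 5, 0] sum 47 len 11
[2, 4, 1, 2, 3, 8, 6, 7, 9, 5, 0, 9] sum 56 len 12
[2, 4, 1, 2, 3, 8, 6, 7, 9, 5, 0, 9, 9] sum 65 len 13
[1, 2, 3, 8, 6, 7, 9, 5, 0, 9, 9, 8] sum 67 len 12
[1, 2, 3, 8, 6, 7, 9, 5, 0, 9, 9, 8, 2] sum 69 len 13
Longest length seen: 13.

13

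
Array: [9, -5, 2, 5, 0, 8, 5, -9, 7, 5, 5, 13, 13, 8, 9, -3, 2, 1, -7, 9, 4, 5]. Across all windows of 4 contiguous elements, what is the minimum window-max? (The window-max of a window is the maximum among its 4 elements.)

Window maxs for each of the 19 positions:
(9, -5, 2, 5) → max 9
(-5, 2, 5, 0) → max 5
(2, 5, 0, 8) → max 8
(5, 0, 8, 5) → max 8
(0, 8, 5, -9) → max 8
(8, 5, -9, 7) → max 8
(5, -9, 7, 5) → max 7
(-9, 7, 5, 5) → max 7
(7, 5, 5, 13) → max 13
(5, 5, 13, 13) → max 13
(5, 13, 13, 8) → max 13
(13, 13, 8, 9) → max 13
(13, 8, 9, -3) → max 13
(8, 9, -3, 2) → max 9
(9, -3, 2, 1) → max 9
(-3, 2, 1, -7) → max 2
(2, 1, -7, 9) → max 9
(1, -7, 9, 4) → max 9
(-7, 9, 4, 5) → max 9
Minimum of these is 2.

2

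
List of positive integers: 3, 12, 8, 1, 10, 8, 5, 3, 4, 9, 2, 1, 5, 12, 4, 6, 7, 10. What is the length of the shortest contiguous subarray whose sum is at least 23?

add 3: running sum 3 < 23
add 12: running sum 15 < 23
add 8: shortest ending here [3, 12, 8] sum 23, len 3
add 1: shortest ending here [3, 12, 8, 1] sum 24, len 4
add 10: shortest ending here [12, 8, 1, 10] sum 31, len 4
add 8: shortest ending here [8, 1, 10, 8] sum 27, len 4
add 5: shortest ending here [10, 8, 5] sum 23, len 3
add 3: shortest ending here [10, 8, 5, 3] sum 26, len 4
add 4: shortest ending here [10, 8, 5, 3, 4] sum 30, len 5
add 9: shortest ending here [8, 5, 3, 4, 9] sum 29, len 5
add 2: shortest ending here [5, 3, 4, 9, 2] sum 23, len 5
add 1: shortest ending here [5, 3, 4, 9, 2, 1] sum 24, len 6
add 5: shortest ending here [3, 4, 9, 2, 1, 5] sum 24, len 6
add 12: shortest ending here [9, 2, 1, 5, 12] sum 29, len 5
add 4: shortest ending here [2, 1, 5, 12, 4] sum 24, len 5
add 6: shortest ending here [5, 12, 4, 6] sum 27, len 4
add 7: shortest ending here [12, 4, 6, 7] sum 29, len 4
add 10: shortest ending here [6, 7, 10] sum 23, len 3
Shortest qualifying length: 3.

3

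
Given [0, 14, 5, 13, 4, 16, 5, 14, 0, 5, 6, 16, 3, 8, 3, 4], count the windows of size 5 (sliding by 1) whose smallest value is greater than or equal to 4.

3

0 14 5 13 4 → min 0
14 5 13 4 16 → min 4  ≥ 4 ✓
5 13 4 16 5 → min 4  ≥ 4 ✓
13 4 16 5 14 → min 4  ≥ 4 ✓
4 16 5 14 0 → min 0
16 5 14 0 5 → min 0
5 14 0 5 6 → min 0
14 0 5 6 16 → min 0
0 5 6 16 3 → min 0
5 6 16 3 8 → min 3
6 16 3 8 3 → min 3
16 3 8 3 4 → min 3
3 windows satisfy the condition.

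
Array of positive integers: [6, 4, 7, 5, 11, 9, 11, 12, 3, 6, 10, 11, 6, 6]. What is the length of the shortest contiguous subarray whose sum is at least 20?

add 6: running sum 6 < 20
add 4: running sum 10 < 20
add 7: running sum 17 < 20
end 3: [6, 4, 7, 5] sum 22, len 4
end 4: [7, 5, 11] sum 23, len 3
end 5: [11, 9] sum 20, len 2
end 6: [9, 11] sum 20, len 2
end 7: [11, 12] sum 23, len 2
end 8: [11, 12, 3] sum 26, len 3
end 9: [12, 3, 6] sum 21, len 3
end 10: [12, 3, 6, 10] sum 31, len 4
end 11: [10, 11] sum 21, len 2
end 12: [10, 11, 6] sum 27, len 3
end 13: [11, 6, 6] sum 23, len 3
Shortest qualifying length: 2.

2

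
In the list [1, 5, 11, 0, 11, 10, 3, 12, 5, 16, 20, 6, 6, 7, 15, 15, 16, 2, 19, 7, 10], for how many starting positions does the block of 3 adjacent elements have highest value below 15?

8

[1, 5, 11] → max 11  < 15 ✓
[5, 11, 0] → max 11  < 15 ✓
[11, 0, 11] → max 11  < 15 ✓
[0, 11, 10] → max 11  < 15 ✓
[11, 10, 3] → max 11  < 15 ✓
[10, 3, 12] → max 12  < 15 ✓
[3, 12, 5] → max 12  < 15 ✓
[12, 5, 16] → max 16
[5, 16, 20] → max 20
[16, 20, 6] → max 20
[20, 6, 6] → max 20
[6, 6, 7] → max 7  < 15 ✓
[6, 7, 15] → max 15
[7, 15, 15] → max 15
[15, 15, 16] → max 16
[15, 16, 2] → max 16
[16, 2, 19] → max 19
[2, 19, 7] → max 19
[19, 7, 10] → max 19
8 windows satisfy the condition.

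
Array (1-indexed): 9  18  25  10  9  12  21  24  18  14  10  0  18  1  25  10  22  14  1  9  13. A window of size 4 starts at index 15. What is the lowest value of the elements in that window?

10

Elements at indices 15..18: 25, 10, 22, 14
min(25, 10, 22, 14) = 10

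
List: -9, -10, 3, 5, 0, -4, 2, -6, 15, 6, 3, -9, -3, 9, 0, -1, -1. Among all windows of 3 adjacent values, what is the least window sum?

-16

Each size-3 window and its sum:
[-9, -10, 3] → sum -16
[-10, 3, 5] → sum -2
[3, 5, 0] → sum 8
[5, 0, -4] → sum 1
[0, -4, 2] → sum -2
[-4, 2, -6] → sum -8
[2, -6, 15] → sum 11
[-6, 15, 6] → sum 15
[15, 6, 3] → sum 24
[6, 3, -9] → sum 0
[3, -9, -3] → sum -9
[-9, -3, 9] → sum -3
[-3, 9, 0] → sum 6
[9, 0, -1] → sum 8
[0, -1, -1] → sum -2
Least of these is -16.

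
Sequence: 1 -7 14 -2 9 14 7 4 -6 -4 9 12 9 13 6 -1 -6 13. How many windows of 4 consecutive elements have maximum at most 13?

9

1 -7 14 -2 → max 14
-7 14 -2 9 → max 14
14 -2 9 14 → max 14
-2 9 14 7 → max 14
9 14 7 4 → max 14
14 7 4 -6 → max 14
7 4 -6 -4 → max 7  ≤ 13 ✓
4 -6 -4 9 → max 9  ≤ 13 ✓
-6 -4 9 12 → max 12  ≤ 13 ✓
-4 9 12 9 → max 12  ≤ 13 ✓
9 12 9 13 → max 13  ≤ 13 ✓
12 9 13 6 → max 13  ≤ 13 ✓
9 13 6 -1 → max 13  ≤ 13 ✓
13 6 -1 -6 → max 13  ≤ 13 ✓
6 -1 -6 13 → max 13  ≤ 13 ✓
9 windows satisfy the condition.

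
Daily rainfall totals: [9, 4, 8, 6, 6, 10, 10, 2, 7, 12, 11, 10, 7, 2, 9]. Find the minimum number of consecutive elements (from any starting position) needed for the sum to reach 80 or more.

add 9: running sum 9 < 80
add 4: running sum 13 < 80
add 8: running sum 21 < 80
add 6: running sum 27 < 80
add 6: running sum 33 < 80
add 10: running sum 43 < 80
add 10: running sum 53 < 80
add 2: running sum 55 < 80
add 7: running sum 62 < 80
add 12: running sum 74 < 80
end 10: [9, 4, 8, 6, 6, 10, 10, 2, 7, 12, 11] sum 85, len 11
end 11: [8, 6, 6, 10, 10, 2, 7, 12, 11, 10] sum 82, len 10
end 12: [6, 6, 10, 10, 2, 7, 12, 11, 10, 7] sum 81, len 10
end 13: [6, 6, 10, 10, 2, 7, 12, 11, 10, 7, 2] sum 83, len 11
end 14: [10, 10, 2, 7, 12, 11, 10, 7, 2, 9] sum 80, len 10
Shortest qualifying length: 10.

10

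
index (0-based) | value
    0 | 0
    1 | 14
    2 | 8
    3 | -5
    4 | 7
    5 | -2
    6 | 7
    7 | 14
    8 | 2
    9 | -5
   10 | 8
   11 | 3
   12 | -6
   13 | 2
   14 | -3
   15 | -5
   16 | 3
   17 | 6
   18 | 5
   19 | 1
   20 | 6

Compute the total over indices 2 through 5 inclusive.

Elements at indices 2..5: 8, -5, 7, -2
sum(8, -5, 7, -2) = 8

8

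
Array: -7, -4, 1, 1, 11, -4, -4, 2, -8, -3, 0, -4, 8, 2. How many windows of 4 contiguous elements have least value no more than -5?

5

[-7, -4, 1, 1] → min -7  ≤ -5 ✓
[-4, 1, 1, 11] → min -4
[1, 1, 11, -4] → min -4
[1, 11, -4, -4] → min -4
[11, -4, -4, 2] → min -4
[-4, -4, 2, -8] → min -8  ≤ -5 ✓
[-4, 2, -8, -3] → min -8  ≤ -5 ✓
[2, -8, -3, 0] → min -8  ≤ -5 ✓
[-8, -3, 0, -4] → min -8  ≤ -5 ✓
[-3, 0, -4, 8] → min -4
[0, -4, 8, 2] → min -4
5 windows satisfy the condition.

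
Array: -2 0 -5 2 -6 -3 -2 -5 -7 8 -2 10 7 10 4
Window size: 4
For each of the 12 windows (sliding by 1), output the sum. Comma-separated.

-5, -9, -12, -9, -16, -17, -6, -6, 9, 23, 25, 31

(-2, 0, -5, 2) → sum -5
(0, -5, 2, -6) → sum -9
(-5, 2, -6, -3) → sum -12
(2, -6, -3, -2) → sum -9
(-6, -3, -2, -5) → sum -16
(-3, -2, -5, -7) → sum -17
(-2, -5, -7, 8) → sum -6
(-5, -7, 8, -2) → sum -6
(-7, 8, -2, 10) → sum 9
(8, -2, 10, 7) → sum 23
(-2, 10, 7, 10) → sum 25
(10, 7, 10, 4) → sum 31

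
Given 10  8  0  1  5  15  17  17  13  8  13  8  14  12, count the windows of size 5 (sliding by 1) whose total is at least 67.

3

[10, 8, 0, 1, 5] → sum 24
[8, 0, 1, 5, 15] → sum 29
[0, 1, 5, 15, 17] → sum 38
[1, 5, 15, 17, 17] → sum 55
[5, 15, 17, 17, 13] → sum 67  ≥ 67 ✓
[15, 17, 17, 13, 8] → sum 70  ≥ 67 ✓
[17, 17, 13, 8, 13] → sum 68  ≥ 67 ✓
[17, 13, 8, 13, 8] → sum 59
[13, 8, 13, 8, 14] → sum 56
[8, 13, 8, 14, 12] → sum 55
3 windows satisfy the condition.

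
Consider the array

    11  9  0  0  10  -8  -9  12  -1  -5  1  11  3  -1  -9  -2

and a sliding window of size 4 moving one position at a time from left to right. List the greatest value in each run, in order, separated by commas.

11, 10, 10, 10, 12, 12, 12, 12, 11, 11, 11, 11, 3

Sliding a size-4 window across the 16 values:
11 9 0 0 → max 11
9 0 0 10 → max 10
0 0 10 -8 → max 10
0 10 -8 -9 → max 10
10 -8 -9 12 → max 12
-8 -9 12 -1 → max 12
-9 12 -1 -5 → max 12
12 -1 -5 1 → max 12
-1 -5 1 11 → max 11
-5 1 11 3 → max 11
1 11 3 -1 → max 11
11 3 -1 -9 → max 11
3 -1 -9 -2 → max 3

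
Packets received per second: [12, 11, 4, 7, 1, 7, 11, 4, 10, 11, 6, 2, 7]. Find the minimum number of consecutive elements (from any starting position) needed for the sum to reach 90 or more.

add 12: running sum 12 < 90
add 11: running sum 23 < 90
add 4: running sum 27 < 90
add 7: running sum 34 < 90
add 1: running sum 35 < 90
add 7: running sum 42 < 90
add 11: running sum 53 < 90
add 4: running sum 57 < 90
add 10: running sum 67 < 90
add 11: running sum 78 < 90
add 6: running sum 84 < 90
add 2: running sum 86 < 90
end 12: [12, 11, 4, 7, 1, 7, 11, 4, 10, 11, 6, 2, 7] sum 93, len 13
Shortest qualifying length: 13.

13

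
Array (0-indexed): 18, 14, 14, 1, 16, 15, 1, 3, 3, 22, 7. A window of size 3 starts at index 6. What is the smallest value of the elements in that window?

1

Elements at indices 6..8: 1, 3, 3
min(1, 3, 3) = 1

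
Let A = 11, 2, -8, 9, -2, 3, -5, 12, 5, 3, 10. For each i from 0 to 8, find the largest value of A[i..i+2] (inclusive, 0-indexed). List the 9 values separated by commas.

11, 9, 9, 9, 3, 12, 12, 12, 10

Sliding a size-3 window across the 11 values:
(11, 2, -8) → max 11
(2, -8, 9) → max 9
(-8, 9, -2) → max 9
(9, -2, 3) → max 9
(-2, 3, -5) → max 3
(3, -5, 12) → max 12
(-5, 12, 5) → max 12
(12, 5, 3) → max 12
(5, 3, 10) → max 10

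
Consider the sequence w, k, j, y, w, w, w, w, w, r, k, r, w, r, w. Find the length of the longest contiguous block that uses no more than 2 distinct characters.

6

Extend right; when distinct count exceeds 2, shrink from the left:
[w] 1 distinct, len 1
[w, k] 2 distinct, len 2
[k, j] 2 distinct, len 2
[j, y] 2 distinct, len 2
[y, w] 2 distinct, len 2
[y, w, w] 2 distinct, len 3
[y, w, w, w] 2 distinct, len 4
[y, w, w, w, w] 2 distinct, len 5
[y, w, w, w, w, w] 2 distinct, len 6
[w, w, w, w, w, r] 2 distinct, len 6
[r, k] 2 distinct, len 2
[r, k, r] 2 distinct, len 3
[r, w] 2 distinct, len 2
[r, w, r] 2 distinct, len 3
[r, w, r, w] 2 distinct, len 4
Longest length with ≤2 distinct: 6.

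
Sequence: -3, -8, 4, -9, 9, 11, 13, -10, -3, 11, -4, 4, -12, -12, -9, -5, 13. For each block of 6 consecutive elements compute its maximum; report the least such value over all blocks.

Each size-6 window and its max:
[-3, -8, 4, -9, 9, 11] → max 11
[-8, 4, -9, 9, 11, 13] → max 13
[4, -9, 9, 11, 13, -10] → max 13
[-9, 9, 11, 13, -10, -3] → max 13
[9, 11, 13, -10, -3, 11] → max 13
[11, 13, -10, -3, 11, -4] → max 13
[13, -10, -3, 11, -4, 4] → max 13
[-10, -3, 11, -4, 4, -12] → max 11
[-3, 11, -4, 4, -12, -12] → max 11
[11, -4, 4, -12, -12, -9] → max 11
[-4, 4, -12, -12, -9, -5] → max 4
[4, -12, -12, -9, -5, 13] → max 13
Least of these is 4.

4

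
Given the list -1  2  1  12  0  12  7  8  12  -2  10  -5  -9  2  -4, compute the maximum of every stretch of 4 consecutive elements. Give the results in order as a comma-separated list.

12, 12, 12, 12, 12, 12, 12, 12, 12, 10, 10, 2

Sliding a size-4 window across the 15 values:
-1 2 1 12 → max 12
2 1 12 0 → max 12
1 12 0 12 → max 12
12 0 12 7 → max 12
0 12 7 8 → max 12
12 7 8 12 → max 12
7 8 12 -2 → max 12
8 12 -2 10 → max 12
12 -2 10 -5 → max 12
-2 10 -5 -9 → max 10
10 -5 -9 2 → max 10
-5 -9 2 -4 → max 2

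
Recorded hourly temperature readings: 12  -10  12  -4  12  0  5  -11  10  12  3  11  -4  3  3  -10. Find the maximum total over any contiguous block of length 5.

(12, -10, 12, -4, 12) → sum 22
(-10, 12, -4, 12, 0) → sum 10
(12, -4, 12, 0, 5) → sum 25
(-4, 12, 0, 5, -11) → sum 2
(12, 0, 5, -11, 10) → sum 16
(0, 5, -11, 10, 12) → sum 16
(5, -11, 10, 12, 3) → sum 19
(-11, 10, 12, 3, 11) → sum 25
(10, 12, 3, 11, -4) → sum 32
(12, 3, 11, -4, 3) → sum 25
(3, 11, -4, 3, 3) → sum 16
(11, -4, 3, 3, -10) → sum 3
Maximum of these is 32.

32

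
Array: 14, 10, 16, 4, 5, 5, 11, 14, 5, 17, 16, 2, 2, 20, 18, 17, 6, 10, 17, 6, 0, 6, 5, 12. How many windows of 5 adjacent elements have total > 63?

(14, 10, 16, 4, 5) → sum 49
(10, 16, 4, 5, 5) → sum 40
(16, 4, 5, 5, 11) → sum 41
(4, 5, 5, 11, 14) → sum 39
(5, 5, 11, 14, 5) → sum 40
(5, 11, 14, 5, 17) → sum 52
(11, 14, 5, 17, 16) → sum 63
(14, 5, 17, 16, 2) → sum 54
(5, 17, 16, 2, 2) → sum 42
(17, 16, 2, 2, 20) → sum 57
(16, 2, 2, 20, 18) → sum 58
(2, 2, 20, 18, 17) → sum 59
(2, 20, 18, 17, 6) → sum 63
(20, 18, 17, 6, 10) → sum 71  > 63 ✓
(18, 17, 6, 10, 17) → sum 68  > 63 ✓
(17, 6, 10, 17, 6) → sum 56
(6, 10, 17, 6, 0) → sum 39
(10, 17, 6, 0, 6) → sum 39
(17, 6, 0, 6, 5) → sum 34
(6, 0, 6, 5, 12) → sum 29
2 windows satisfy the condition.

2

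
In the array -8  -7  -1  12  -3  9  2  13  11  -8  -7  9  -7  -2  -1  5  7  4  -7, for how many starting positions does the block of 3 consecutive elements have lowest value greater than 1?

-8 -7 -1 → min -8
-7 -1 12 → min -7
-1 12 -3 → min -3
12 -3 9 → min -3
-3 9 2 → min -3
9 2 13 → min 2  > 1 ✓
2 13 11 → min 2  > 1 ✓
13 11 -8 → min -8
11 -8 -7 → min -8
-8 -7 9 → min -8
-7 9 -7 → min -7
9 -7 -2 → min -7
-7 -2 -1 → min -7
-2 -1 5 → min -2
-1 5 7 → min -1
5 7 4 → min 4  > 1 ✓
7 4 -7 → min -7
3 windows satisfy the condition.

3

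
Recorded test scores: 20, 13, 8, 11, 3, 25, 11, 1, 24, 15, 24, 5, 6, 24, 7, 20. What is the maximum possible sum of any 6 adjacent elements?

100

Each size-6 window and its sum:
(20, 13, 8, 11, 3, 25) → sum 80
(13, 8, 11, 3, 25, 11) → sum 71
(8, 11, 3, 25, 11, 1) → sum 59
(11, 3, 25, 11, 1, 24) → sum 75
(3, 25, 11, 1, 24, 15) → sum 79
(25, 11, 1, 24, 15, 24) → sum 100
(11, 1, 24, 15, 24, 5) → sum 80
(1, 24, 15, 24, 5, 6) → sum 75
(24, 15, 24, 5, 6, 24) → sum 98
(15, 24, 5, 6, 24, 7) → sum 81
(24, 5, 6, 24, 7, 20) → sum 86
Maximum of these is 100.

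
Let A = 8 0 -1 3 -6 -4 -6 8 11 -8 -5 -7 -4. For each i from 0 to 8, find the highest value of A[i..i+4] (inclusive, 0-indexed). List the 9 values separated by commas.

8, 3, 3, 8, 11, 11, 11, 11, 11

(8, 0, -1, 3, -6) → max 8
(0, -1, 3, -6, -4) → max 3
(-1, 3, -6, -4, -6) → max 3
(3, -6, -4, -6, 8) → max 8
(-6, -4, -6, 8, 11) → max 11
(-4, -6, 8, 11, -8) → max 11
(-6, 8, 11, -8, -5) → max 11
(8, 11, -8, -5, -7) → max 11
(11, -8, -5, -7, -4) → max 11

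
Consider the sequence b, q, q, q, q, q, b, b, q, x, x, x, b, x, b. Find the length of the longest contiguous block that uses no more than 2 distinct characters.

[b] 1 distinct, len 1
[b, q] 2 distinct, len 2
[b, q, q] 2 distinct, len 3
[b, q, q, q] 2 distinct, len 4
[b, q, q, q, q] 2 distinct, len 5
[b, q, q, q, q, q] 2 distinct, len 6
[b, q, q, q, q, q, b] 2 distinct, len 7
[b, q, q, q, q, q, b, b] 2 distinct, len 8
[b, q, q, q, q, q, b, b, q] 2 distinct, len 9
[q, x] 2 distinct, len 2
[q, x, x] 2 distinct, len 3
[q, x, x, x] 2 distinct, len 4
[x, x, x, b] 2 distinct, len 4
[x, x, x, b, x] 2 distinct, len 5
[x, x, x, b, x, b] 2 distinct, len 6
Longest length with ≤2 distinct: 9.

9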